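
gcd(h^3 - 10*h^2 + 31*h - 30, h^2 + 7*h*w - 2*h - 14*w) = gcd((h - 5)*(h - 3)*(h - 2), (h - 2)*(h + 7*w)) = h - 2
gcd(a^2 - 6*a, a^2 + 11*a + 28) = 1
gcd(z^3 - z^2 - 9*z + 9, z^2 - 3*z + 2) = z - 1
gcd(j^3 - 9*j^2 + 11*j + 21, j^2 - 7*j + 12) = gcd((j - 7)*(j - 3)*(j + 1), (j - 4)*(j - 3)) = j - 3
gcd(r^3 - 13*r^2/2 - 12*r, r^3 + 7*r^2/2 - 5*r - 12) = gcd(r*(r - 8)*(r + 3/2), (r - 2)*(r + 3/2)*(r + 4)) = r + 3/2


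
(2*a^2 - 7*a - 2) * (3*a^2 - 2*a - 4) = 6*a^4 - 25*a^3 + 32*a + 8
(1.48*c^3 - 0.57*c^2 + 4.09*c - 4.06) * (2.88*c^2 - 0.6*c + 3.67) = 4.2624*c^5 - 2.5296*c^4 + 17.5528*c^3 - 16.2387*c^2 + 17.4463*c - 14.9002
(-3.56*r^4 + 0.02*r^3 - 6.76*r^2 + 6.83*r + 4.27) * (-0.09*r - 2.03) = 0.3204*r^5 + 7.225*r^4 + 0.5678*r^3 + 13.1081*r^2 - 14.2492*r - 8.6681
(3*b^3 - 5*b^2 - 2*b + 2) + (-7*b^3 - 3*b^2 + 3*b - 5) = -4*b^3 - 8*b^2 + b - 3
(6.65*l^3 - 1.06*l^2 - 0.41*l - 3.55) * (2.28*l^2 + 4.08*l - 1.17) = 15.162*l^5 + 24.7152*l^4 - 13.0401*l^3 - 8.5266*l^2 - 14.0043*l + 4.1535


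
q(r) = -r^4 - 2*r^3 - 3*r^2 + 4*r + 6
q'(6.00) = -1112.00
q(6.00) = -1806.00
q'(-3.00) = 76.00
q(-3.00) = -60.00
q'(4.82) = -612.24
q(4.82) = -808.12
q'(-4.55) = 283.87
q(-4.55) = -314.51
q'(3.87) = -340.92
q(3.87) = -363.68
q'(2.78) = -144.99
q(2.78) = -108.76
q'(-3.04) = 79.17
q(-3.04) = -63.10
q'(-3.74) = 151.77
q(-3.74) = -141.95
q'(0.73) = -5.13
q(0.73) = 6.26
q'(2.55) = -116.64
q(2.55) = -78.75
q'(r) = -4*r^3 - 6*r^2 - 6*r + 4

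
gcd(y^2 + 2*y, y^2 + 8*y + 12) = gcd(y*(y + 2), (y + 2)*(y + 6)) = y + 2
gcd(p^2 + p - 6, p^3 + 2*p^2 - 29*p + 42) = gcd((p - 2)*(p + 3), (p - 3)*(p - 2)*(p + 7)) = p - 2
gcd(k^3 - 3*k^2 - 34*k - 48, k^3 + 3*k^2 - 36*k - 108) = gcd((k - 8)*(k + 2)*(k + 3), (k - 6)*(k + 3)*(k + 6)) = k + 3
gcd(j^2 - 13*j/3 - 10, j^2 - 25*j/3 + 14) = j - 6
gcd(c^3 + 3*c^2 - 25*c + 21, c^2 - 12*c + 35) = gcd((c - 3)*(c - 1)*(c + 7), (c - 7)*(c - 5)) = 1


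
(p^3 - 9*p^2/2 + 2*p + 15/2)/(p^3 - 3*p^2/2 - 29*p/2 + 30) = (p + 1)/(p + 4)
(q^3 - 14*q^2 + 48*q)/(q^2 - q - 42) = q*(-q^2 + 14*q - 48)/(-q^2 + q + 42)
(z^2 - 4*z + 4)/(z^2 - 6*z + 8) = (z - 2)/(z - 4)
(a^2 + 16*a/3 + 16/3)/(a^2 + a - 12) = (a + 4/3)/(a - 3)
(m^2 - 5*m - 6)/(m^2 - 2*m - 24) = (m + 1)/(m + 4)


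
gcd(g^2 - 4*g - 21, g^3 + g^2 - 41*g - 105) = g^2 - 4*g - 21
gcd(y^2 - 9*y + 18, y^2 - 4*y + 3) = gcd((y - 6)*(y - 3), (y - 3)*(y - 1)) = y - 3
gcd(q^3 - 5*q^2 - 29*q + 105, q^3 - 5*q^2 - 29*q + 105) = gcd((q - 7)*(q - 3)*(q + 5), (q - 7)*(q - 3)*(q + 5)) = q^3 - 5*q^2 - 29*q + 105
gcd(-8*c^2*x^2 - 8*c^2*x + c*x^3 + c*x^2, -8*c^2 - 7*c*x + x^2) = -8*c + x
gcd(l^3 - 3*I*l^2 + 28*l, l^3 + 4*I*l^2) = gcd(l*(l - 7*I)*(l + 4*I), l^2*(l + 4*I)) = l^2 + 4*I*l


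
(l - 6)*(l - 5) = l^2 - 11*l + 30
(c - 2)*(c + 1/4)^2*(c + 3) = c^4 + 3*c^3/2 - 87*c^2/16 - 47*c/16 - 3/8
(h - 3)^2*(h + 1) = h^3 - 5*h^2 + 3*h + 9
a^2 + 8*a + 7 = (a + 1)*(a + 7)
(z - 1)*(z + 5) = z^2 + 4*z - 5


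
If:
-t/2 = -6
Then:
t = 12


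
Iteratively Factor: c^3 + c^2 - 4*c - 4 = (c + 1)*(c^2 - 4) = (c + 1)*(c + 2)*(c - 2)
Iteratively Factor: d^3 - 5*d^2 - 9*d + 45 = (d + 3)*(d^2 - 8*d + 15) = (d - 5)*(d + 3)*(d - 3)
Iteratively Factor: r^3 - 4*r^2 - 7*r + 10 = (r + 2)*(r^2 - 6*r + 5) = (r - 1)*(r + 2)*(r - 5)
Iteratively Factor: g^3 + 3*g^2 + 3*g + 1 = (g + 1)*(g^2 + 2*g + 1) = (g + 1)^2*(g + 1)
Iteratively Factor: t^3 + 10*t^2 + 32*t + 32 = (t + 4)*(t^2 + 6*t + 8) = (t + 4)^2*(t + 2)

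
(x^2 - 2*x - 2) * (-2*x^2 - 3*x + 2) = -2*x^4 + x^3 + 12*x^2 + 2*x - 4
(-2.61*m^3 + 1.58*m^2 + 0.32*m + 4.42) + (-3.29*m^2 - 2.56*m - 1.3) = -2.61*m^3 - 1.71*m^2 - 2.24*m + 3.12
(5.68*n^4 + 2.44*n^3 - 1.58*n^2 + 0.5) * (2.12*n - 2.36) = 12.0416*n^5 - 8.232*n^4 - 9.108*n^3 + 3.7288*n^2 + 1.06*n - 1.18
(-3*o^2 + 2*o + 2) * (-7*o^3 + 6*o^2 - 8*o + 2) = 21*o^5 - 32*o^4 + 22*o^3 - 10*o^2 - 12*o + 4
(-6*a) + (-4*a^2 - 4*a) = -4*a^2 - 10*a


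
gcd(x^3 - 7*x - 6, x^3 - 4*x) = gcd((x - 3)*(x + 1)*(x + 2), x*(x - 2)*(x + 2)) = x + 2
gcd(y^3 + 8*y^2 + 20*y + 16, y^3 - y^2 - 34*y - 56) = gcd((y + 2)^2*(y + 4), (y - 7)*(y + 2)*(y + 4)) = y^2 + 6*y + 8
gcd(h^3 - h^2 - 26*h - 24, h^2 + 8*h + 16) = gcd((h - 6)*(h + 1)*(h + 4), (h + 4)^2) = h + 4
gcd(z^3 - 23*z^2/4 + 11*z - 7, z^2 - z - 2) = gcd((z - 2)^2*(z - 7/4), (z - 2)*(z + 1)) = z - 2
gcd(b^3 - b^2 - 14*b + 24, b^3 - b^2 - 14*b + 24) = b^3 - b^2 - 14*b + 24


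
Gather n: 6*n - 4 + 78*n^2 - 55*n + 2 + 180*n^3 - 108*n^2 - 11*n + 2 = 180*n^3 - 30*n^2 - 60*n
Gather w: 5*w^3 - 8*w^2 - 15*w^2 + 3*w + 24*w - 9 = 5*w^3 - 23*w^2 + 27*w - 9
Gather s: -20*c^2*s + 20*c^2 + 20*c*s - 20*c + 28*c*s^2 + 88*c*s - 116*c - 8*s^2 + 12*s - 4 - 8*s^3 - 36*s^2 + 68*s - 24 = 20*c^2 - 136*c - 8*s^3 + s^2*(28*c - 44) + s*(-20*c^2 + 108*c + 80) - 28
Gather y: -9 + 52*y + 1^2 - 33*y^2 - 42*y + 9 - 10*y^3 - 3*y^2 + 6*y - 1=-10*y^3 - 36*y^2 + 16*y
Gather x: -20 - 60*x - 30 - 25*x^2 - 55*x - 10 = -25*x^2 - 115*x - 60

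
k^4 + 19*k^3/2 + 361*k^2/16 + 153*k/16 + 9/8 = (k + 1/4)^2*(k + 3)*(k + 6)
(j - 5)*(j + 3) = j^2 - 2*j - 15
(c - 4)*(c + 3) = c^2 - c - 12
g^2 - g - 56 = (g - 8)*(g + 7)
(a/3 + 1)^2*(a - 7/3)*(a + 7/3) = a^4/9 + 2*a^3/3 + 32*a^2/81 - 98*a/27 - 49/9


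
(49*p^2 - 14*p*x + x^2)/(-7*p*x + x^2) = (-7*p + x)/x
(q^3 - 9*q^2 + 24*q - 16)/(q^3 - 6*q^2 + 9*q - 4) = (q - 4)/(q - 1)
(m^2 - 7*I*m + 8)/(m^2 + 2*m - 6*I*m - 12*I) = (m^2 - 7*I*m + 8)/(m^2 + m*(2 - 6*I) - 12*I)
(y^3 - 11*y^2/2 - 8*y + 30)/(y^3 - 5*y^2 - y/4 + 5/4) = 2*(2*y^3 - 11*y^2 - 16*y + 60)/(4*y^3 - 20*y^2 - y + 5)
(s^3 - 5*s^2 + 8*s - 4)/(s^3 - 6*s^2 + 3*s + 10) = (s^2 - 3*s + 2)/(s^2 - 4*s - 5)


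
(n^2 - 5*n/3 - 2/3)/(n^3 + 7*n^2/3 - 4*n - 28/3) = (3*n + 1)/(3*n^2 + 13*n + 14)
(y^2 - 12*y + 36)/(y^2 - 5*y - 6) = (y - 6)/(y + 1)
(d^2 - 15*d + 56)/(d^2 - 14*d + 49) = (d - 8)/(d - 7)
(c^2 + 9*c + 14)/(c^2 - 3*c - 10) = (c + 7)/(c - 5)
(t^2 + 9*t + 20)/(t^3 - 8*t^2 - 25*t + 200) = (t + 4)/(t^2 - 13*t + 40)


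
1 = 1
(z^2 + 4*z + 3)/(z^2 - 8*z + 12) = (z^2 + 4*z + 3)/(z^2 - 8*z + 12)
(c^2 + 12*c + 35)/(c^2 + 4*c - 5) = (c + 7)/(c - 1)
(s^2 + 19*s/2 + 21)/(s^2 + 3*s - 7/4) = 2*(s + 6)/(2*s - 1)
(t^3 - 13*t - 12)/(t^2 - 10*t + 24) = (t^2 + 4*t + 3)/(t - 6)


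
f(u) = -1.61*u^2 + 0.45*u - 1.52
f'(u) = 0.45 - 3.22*u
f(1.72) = -5.51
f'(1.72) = -5.09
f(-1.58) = -6.25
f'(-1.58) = 5.54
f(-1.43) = -5.46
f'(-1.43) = 5.05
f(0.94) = -2.52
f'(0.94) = -2.58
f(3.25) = -17.06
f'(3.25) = -10.02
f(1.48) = -4.38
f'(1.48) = -4.32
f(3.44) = -19.02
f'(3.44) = -10.63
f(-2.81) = -15.50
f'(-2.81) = 9.50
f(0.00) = -1.52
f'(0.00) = 0.45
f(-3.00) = -17.36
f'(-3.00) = 10.11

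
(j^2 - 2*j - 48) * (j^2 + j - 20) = j^4 - j^3 - 70*j^2 - 8*j + 960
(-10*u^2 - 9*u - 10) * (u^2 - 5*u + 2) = -10*u^4 + 41*u^3 + 15*u^2 + 32*u - 20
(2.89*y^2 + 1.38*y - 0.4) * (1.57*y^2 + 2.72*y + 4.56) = 4.5373*y^4 + 10.0274*y^3 + 16.304*y^2 + 5.2048*y - 1.824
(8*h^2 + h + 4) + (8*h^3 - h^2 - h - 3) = 8*h^3 + 7*h^2 + 1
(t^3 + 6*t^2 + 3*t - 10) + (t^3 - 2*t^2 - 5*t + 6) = 2*t^3 + 4*t^2 - 2*t - 4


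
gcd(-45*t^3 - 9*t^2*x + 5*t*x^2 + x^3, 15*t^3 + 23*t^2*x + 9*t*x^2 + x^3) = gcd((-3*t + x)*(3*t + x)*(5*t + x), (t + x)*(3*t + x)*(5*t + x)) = 15*t^2 + 8*t*x + x^2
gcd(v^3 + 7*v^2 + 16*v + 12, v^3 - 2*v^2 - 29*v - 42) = v^2 + 5*v + 6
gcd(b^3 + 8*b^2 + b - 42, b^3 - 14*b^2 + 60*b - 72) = b - 2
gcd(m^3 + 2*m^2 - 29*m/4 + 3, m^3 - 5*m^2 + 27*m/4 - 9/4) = m^2 - 2*m + 3/4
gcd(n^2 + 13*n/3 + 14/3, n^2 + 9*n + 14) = n + 2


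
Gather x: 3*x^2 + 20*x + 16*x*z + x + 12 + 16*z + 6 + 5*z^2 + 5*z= 3*x^2 + x*(16*z + 21) + 5*z^2 + 21*z + 18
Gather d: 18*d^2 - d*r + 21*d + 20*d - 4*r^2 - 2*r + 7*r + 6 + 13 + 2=18*d^2 + d*(41 - r) - 4*r^2 + 5*r + 21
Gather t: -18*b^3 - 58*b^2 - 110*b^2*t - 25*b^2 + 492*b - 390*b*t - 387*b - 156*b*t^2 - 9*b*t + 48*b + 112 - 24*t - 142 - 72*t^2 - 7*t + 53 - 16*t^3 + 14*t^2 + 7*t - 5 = -18*b^3 - 83*b^2 + 153*b - 16*t^3 + t^2*(-156*b - 58) + t*(-110*b^2 - 399*b - 24) + 18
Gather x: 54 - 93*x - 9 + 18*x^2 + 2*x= 18*x^2 - 91*x + 45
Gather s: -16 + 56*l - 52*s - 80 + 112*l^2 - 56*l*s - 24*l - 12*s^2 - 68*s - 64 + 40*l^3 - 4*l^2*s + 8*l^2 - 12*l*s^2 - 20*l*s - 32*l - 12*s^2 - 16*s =40*l^3 + 120*l^2 + s^2*(-12*l - 24) + s*(-4*l^2 - 76*l - 136) - 160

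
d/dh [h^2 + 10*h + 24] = 2*h + 10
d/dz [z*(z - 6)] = 2*z - 6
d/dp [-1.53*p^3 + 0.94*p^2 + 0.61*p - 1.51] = -4.59*p^2 + 1.88*p + 0.61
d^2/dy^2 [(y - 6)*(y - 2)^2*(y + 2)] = 12*y^2 - 48*y + 16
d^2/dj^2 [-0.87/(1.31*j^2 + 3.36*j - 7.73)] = (2.986014*j^2 + 7.658784*j - 0.87*(2.62*j + 3.36)*(5.24*j + 6.72) - 17.619762)/(1.31*j^2 + 3.36*j - 7.73)^3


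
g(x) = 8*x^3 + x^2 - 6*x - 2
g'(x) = 24*x^2 + 2*x - 6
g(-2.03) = -52.62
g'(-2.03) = 88.84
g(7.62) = 3549.95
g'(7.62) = 1402.79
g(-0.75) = -0.31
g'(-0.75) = 6.00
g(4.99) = 986.97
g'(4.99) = 601.58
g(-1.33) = -11.07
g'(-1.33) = 33.79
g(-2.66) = -129.53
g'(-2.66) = 158.49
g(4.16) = 566.28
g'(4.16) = 417.65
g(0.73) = -2.73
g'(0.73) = 8.25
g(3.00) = 205.00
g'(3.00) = 216.00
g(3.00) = 205.00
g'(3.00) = 216.00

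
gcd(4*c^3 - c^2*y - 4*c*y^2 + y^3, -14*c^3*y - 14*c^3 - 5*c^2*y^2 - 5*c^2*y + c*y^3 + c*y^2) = 1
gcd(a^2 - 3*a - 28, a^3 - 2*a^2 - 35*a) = a - 7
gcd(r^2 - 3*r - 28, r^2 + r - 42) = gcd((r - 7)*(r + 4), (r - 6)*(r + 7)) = 1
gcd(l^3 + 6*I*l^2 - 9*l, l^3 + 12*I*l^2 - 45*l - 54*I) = l^2 + 6*I*l - 9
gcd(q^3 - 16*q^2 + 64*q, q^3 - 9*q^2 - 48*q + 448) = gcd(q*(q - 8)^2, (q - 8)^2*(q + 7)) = q^2 - 16*q + 64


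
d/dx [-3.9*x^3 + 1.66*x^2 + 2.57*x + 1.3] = -11.7*x^2 + 3.32*x + 2.57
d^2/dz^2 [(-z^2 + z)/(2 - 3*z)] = -4/(27*z^3 - 54*z^2 + 36*z - 8)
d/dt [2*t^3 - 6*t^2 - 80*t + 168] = 6*t^2 - 12*t - 80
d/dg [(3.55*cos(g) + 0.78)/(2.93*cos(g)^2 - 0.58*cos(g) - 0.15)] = (10.4015*cos(g)^2 + 4.5708*cos(g) + 0.0801)*sin(g)/(8.5849*cos(g)^4 - 3.3988*cos(g)^3 - 0.5426*cos(g)^2 + 0.174*cos(g) + 0.0225)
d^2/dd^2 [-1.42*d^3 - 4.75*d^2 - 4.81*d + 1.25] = -8.52*d - 9.5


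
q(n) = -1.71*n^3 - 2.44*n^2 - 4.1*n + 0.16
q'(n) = -5.13*n^2 - 4.88*n - 4.1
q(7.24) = -806.37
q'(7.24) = -308.33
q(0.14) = -0.47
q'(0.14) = -4.88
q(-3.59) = 62.55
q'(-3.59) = -52.70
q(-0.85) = 2.93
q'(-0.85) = -3.66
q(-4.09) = 93.11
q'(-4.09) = -69.96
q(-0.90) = 3.12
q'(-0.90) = -3.86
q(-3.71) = 69.11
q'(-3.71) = -56.61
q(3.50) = -117.40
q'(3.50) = -84.02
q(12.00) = -3355.28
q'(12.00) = -801.38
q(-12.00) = 2652.88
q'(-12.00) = -684.26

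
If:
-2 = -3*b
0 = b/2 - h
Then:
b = 2/3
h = 1/3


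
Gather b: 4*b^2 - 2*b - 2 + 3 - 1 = 4*b^2 - 2*b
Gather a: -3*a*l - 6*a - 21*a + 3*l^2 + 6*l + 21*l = a*(-3*l - 27) + 3*l^2 + 27*l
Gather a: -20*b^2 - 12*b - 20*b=-20*b^2 - 32*b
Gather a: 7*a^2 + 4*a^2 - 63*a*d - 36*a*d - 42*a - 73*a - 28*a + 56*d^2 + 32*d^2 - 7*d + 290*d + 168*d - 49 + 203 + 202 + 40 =11*a^2 + a*(-99*d - 143) + 88*d^2 + 451*d + 396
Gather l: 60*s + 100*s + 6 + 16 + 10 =160*s + 32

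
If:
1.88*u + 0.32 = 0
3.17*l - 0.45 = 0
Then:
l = 0.14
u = -0.17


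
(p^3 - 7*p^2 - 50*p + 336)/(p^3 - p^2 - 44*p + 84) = (p - 8)/(p - 2)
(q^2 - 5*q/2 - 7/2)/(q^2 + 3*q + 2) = (q - 7/2)/(q + 2)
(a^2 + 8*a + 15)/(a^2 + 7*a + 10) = (a + 3)/(a + 2)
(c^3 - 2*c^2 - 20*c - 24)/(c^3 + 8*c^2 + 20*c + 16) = (c - 6)/(c + 4)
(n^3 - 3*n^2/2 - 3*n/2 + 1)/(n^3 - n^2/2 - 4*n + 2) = (n + 1)/(n + 2)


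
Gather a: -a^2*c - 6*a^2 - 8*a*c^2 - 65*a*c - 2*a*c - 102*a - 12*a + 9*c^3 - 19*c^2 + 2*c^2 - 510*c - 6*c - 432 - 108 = a^2*(-c - 6) + a*(-8*c^2 - 67*c - 114) + 9*c^3 - 17*c^2 - 516*c - 540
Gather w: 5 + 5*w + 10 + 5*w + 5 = 10*w + 20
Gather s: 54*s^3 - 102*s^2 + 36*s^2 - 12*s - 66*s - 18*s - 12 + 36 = 54*s^3 - 66*s^2 - 96*s + 24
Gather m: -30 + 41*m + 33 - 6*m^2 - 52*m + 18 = -6*m^2 - 11*m + 21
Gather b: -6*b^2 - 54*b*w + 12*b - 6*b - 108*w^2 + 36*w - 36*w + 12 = -6*b^2 + b*(6 - 54*w) - 108*w^2 + 12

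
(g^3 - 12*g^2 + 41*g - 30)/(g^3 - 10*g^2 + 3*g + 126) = (g^2 - 6*g + 5)/(g^2 - 4*g - 21)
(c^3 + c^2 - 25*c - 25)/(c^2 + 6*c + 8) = (c^3 + c^2 - 25*c - 25)/(c^2 + 6*c + 8)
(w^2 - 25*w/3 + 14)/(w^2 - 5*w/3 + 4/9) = 3*(3*w^2 - 25*w + 42)/(9*w^2 - 15*w + 4)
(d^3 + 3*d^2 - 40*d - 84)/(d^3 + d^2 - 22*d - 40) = (d^2 + d - 42)/(d^2 - d - 20)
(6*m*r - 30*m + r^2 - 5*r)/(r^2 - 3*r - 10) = (6*m + r)/(r + 2)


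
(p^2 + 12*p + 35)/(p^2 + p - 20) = (p + 7)/(p - 4)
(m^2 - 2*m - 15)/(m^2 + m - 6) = (m - 5)/(m - 2)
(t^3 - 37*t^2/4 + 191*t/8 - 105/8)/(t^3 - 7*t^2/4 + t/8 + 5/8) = (8*t^3 - 74*t^2 + 191*t - 105)/(8*t^3 - 14*t^2 + t + 5)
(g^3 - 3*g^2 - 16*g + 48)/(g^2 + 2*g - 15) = (g^2 - 16)/(g + 5)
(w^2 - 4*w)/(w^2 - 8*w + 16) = w/(w - 4)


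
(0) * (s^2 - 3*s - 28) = 0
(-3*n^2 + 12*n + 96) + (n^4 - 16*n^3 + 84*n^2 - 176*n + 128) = n^4 - 16*n^3 + 81*n^2 - 164*n + 224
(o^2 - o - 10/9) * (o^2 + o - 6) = o^4 - 73*o^2/9 + 44*o/9 + 20/3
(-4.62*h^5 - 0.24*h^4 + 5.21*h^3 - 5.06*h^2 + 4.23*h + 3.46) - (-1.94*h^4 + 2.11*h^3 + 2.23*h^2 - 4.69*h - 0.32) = -4.62*h^5 + 1.7*h^4 + 3.1*h^3 - 7.29*h^2 + 8.92*h + 3.78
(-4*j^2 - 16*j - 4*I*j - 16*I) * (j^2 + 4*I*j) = -4*j^4 - 16*j^3 - 20*I*j^3 + 16*j^2 - 80*I*j^2 + 64*j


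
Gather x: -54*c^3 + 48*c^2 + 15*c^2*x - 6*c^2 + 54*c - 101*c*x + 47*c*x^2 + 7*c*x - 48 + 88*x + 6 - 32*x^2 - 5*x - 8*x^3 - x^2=-54*c^3 + 42*c^2 + 54*c - 8*x^3 + x^2*(47*c - 33) + x*(15*c^2 - 94*c + 83) - 42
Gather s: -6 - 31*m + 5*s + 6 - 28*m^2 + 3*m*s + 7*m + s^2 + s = -28*m^2 - 24*m + s^2 + s*(3*m + 6)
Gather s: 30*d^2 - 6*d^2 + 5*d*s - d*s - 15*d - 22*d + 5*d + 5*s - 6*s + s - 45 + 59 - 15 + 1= 24*d^2 + 4*d*s - 32*d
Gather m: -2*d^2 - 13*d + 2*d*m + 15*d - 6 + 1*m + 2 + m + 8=-2*d^2 + 2*d + m*(2*d + 2) + 4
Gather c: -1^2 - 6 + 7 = 0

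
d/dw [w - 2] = 1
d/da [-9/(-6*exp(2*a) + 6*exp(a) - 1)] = (54 - 108*exp(a))*exp(a)/(6*exp(2*a) - 6*exp(a) + 1)^2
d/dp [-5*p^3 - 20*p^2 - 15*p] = -15*p^2 - 40*p - 15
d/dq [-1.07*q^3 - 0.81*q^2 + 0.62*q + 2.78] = -3.21*q^2 - 1.62*q + 0.62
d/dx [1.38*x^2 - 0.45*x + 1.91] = 2.76*x - 0.45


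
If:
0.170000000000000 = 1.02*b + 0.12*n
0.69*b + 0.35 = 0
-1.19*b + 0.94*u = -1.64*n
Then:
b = -0.51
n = 5.73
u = -10.64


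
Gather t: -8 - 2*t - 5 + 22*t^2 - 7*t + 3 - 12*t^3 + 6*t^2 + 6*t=-12*t^3 + 28*t^2 - 3*t - 10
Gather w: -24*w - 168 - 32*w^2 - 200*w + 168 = -32*w^2 - 224*w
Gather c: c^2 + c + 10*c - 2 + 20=c^2 + 11*c + 18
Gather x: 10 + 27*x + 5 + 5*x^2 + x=5*x^2 + 28*x + 15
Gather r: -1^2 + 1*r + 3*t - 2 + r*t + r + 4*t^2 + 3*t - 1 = r*(t + 2) + 4*t^2 + 6*t - 4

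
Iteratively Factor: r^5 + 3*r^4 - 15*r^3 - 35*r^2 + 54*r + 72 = (r - 3)*(r^4 + 6*r^3 + 3*r^2 - 26*r - 24) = (r - 3)*(r + 4)*(r^3 + 2*r^2 - 5*r - 6) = (r - 3)*(r + 1)*(r + 4)*(r^2 + r - 6) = (r - 3)*(r - 2)*(r + 1)*(r + 4)*(r + 3)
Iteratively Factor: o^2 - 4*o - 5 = (o + 1)*(o - 5)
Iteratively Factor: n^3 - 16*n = (n + 4)*(n^2 - 4*n) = (n - 4)*(n + 4)*(n)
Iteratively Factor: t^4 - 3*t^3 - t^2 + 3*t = (t)*(t^3 - 3*t^2 - t + 3) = t*(t - 3)*(t^2 - 1) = t*(t - 3)*(t - 1)*(t + 1)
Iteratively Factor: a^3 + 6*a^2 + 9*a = (a)*(a^2 + 6*a + 9) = a*(a + 3)*(a + 3)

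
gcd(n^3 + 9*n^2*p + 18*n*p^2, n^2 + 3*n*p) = n^2 + 3*n*p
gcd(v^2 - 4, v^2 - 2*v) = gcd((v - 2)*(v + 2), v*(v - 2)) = v - 2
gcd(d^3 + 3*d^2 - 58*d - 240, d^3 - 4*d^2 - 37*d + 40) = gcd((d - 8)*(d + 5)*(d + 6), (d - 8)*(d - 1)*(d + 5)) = d^2 - 3*d - 40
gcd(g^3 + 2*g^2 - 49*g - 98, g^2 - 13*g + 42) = g - 7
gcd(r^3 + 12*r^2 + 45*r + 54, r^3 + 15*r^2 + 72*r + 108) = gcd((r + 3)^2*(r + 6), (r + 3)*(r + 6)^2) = r^2 + 9*r + 18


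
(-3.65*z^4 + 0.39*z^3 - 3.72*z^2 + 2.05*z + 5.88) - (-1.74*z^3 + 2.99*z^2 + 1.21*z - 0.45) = -3.65*z^4 + 2.13*z^3 - 6.71*z^2 + 0.84*z + 6.33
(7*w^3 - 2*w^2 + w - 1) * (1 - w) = -7*w^4 + 9*w^3 - 3*w^2 + 2*w - 1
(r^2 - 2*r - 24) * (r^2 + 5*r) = r^4 + 3*r^3 - 34*r^2 - 120*r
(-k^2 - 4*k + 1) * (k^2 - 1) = -k^4 - 4*k^3 + 2*k^2 + 4*k - 1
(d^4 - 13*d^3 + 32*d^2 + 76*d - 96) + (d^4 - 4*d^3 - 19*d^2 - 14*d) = 2*d^4 - 17*d^3 + 13*d^2 + 62*d - 96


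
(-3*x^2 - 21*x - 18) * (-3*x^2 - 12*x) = 9*x^4 + 99*x^3 + 306*x^2 + 216*x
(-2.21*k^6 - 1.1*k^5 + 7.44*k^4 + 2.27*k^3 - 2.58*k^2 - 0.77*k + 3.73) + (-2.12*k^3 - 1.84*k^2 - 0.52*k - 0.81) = -2.21*k^6 - 1.1*k^5 + 7.44*k^4 + 0.15*k^3 - 4.42*k^2 - 1.29*k + 2.92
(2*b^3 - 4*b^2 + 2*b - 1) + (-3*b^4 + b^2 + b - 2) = -3*b^4 + 2*b^3 - 3*b^2 + 3*b - 3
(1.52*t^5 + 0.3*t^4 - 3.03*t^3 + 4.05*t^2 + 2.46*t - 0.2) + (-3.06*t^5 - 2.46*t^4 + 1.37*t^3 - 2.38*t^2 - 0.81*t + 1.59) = -1.54*t^5 - 2.16*t^4 - 1.66*t^3 + 1.67*t^2 + 1.65*t + 1.39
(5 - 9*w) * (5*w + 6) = -45*w^2 - 29*w + 30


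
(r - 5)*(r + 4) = r^2 - r - 20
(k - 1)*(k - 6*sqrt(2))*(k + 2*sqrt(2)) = k^3 - 4*sqrt(2)*k^2 - k^2 - 24*k + 4*sqrt(2)*k + 24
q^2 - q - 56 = (q - 8)*(q + 7)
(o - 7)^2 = o^2 - 14*o + 49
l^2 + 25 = (l - 5*I)*(l + 5*I)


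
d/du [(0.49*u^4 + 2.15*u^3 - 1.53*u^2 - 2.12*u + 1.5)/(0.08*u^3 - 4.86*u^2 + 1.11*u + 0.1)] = (0.0392*u^6 - 4.7628*u^5 - 8.6949*u^4 + 5.3082*u^3 - 11.7165*u^2 + 14.274*u - 1.877)/(0.0064*u^6 - 0.7776*u^5 + 23.7972*u^4 - 10.7732*u^3 + 0.2601*u^2 + 0.222*u + 0.01)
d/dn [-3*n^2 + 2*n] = 2 - 6*n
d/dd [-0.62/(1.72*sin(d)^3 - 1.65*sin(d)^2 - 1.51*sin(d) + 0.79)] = (3.1992*sin(d)^2 - 2.046*sin(d) - 0.9362)*cos(d)/(1.72*sin(d)^3 - 1.65*sin(d)^2 - 1.51*sin(d) + 0.79)^2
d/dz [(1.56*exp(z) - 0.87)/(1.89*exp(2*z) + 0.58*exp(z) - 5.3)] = (-2.9484*exp(2*z) + 3.2886*exp(z) - 7.7634)*exp(z)/(3.5721*exp(4*z) + 2.1924*exp(3*z) - 19.6976*exp(2*z) - 6.148*exp(z) + 28.09)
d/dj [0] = 0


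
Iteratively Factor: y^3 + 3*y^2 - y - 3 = (y + 3)*(y^2 - 1) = (y - 1)*(y + 3)*(y + 1)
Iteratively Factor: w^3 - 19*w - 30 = (w + 3)*(w^2 - 3*w - 10) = (w - 5)*(w + 3)*(w + 2)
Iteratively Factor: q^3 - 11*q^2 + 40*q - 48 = (q - 3)*(q^2 - 8*q + 16) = (q - 4)*(q - 3)*(q - 4)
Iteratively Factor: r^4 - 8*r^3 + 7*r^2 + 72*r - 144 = (r - 3)*(r^3 - 5*r^2 - 8*r + 48) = (r - 4)*(r - 3)*(r^2 - r - 12) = (r - 4)*(r - 3)*(r + 3)*(r - 4)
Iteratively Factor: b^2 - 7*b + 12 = (b - 3)*(b - 4)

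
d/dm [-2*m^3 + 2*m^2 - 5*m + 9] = -6*m^2 + 4*m - 5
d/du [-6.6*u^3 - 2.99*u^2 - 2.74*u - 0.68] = -19.8*u^2 - 5.98*u - 2.74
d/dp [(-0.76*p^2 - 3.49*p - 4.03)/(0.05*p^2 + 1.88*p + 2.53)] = (-1.2543*p^2 - 3.4426*p - 1.2533)/(0.0025*p^4 + 0.188*p^3 + 3.7874*p^2 + 9.5128*p + 6.4009)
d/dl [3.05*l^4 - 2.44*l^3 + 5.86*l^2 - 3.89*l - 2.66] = 12.2*l^3 - 7.32*l^2 + 11.72*l - 3.89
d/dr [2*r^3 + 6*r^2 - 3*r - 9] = 6*r^2 + 12*r - 3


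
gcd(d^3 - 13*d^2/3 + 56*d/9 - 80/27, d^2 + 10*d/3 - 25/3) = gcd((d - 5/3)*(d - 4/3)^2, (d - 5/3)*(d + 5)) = d - 5/3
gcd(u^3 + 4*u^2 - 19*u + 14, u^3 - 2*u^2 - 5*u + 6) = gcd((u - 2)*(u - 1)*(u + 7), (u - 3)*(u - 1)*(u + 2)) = u - 1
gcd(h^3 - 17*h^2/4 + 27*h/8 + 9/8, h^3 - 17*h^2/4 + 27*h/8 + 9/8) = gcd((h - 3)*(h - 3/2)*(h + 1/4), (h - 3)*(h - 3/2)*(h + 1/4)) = h^3 - 17*h^2/4 + 27*h/8 + 9/8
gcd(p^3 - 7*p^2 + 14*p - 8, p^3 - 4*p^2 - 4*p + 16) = p^2 - 6*p + 8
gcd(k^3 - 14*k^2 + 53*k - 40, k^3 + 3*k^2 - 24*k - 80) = k - 5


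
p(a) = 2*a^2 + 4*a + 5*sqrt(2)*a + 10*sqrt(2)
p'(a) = 4*a + 4 + 5*sqrt(2)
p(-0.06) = 13.49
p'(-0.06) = 10.83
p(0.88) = 25.43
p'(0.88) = 14.59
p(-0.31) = 10.90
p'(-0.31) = 9.83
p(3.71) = 82.74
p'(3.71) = 25.91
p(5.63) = 139.87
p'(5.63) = 33.59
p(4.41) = 101.86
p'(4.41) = 28.71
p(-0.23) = 11.70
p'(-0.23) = 10.15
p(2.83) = 61.49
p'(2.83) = 22.39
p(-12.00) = 169.29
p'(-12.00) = -36.93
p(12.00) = 434.99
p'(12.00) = 59.07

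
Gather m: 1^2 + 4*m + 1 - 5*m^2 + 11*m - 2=-5*m^2 + 15*m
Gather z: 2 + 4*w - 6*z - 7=4*w - 6*z - 5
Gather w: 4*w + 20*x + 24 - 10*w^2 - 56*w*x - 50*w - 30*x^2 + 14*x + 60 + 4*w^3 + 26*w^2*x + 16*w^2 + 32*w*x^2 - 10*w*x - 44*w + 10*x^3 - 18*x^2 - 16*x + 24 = 4*w^3 + w^2*(26*x + 6) + w*(32*x^2 - 66*x - 90) + 10*x^3 - 48*x^2 + 18*x + 108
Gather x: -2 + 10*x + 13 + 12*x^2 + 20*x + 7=12*x^2 + 30*x + 18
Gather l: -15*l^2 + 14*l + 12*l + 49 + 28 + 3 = -15*l^2 + 26*l + 80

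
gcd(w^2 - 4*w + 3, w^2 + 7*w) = 1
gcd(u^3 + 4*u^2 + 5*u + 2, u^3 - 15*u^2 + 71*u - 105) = 1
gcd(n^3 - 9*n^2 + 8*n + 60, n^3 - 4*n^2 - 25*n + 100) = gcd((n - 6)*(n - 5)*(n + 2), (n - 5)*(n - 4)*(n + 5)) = n - 5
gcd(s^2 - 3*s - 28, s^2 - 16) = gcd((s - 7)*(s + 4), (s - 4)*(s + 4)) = s + 4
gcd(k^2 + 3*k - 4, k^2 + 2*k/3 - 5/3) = k - 1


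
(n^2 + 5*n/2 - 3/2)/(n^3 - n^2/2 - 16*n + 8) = (n + 3)/(n^2 - 16)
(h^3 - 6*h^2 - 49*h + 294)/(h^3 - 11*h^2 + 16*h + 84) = (h + 7)/(h + 2)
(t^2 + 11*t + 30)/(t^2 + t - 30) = (t + 5)/(t - 5)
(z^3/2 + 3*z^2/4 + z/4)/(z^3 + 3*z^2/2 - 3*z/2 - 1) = z*(z + 1)/(2*(z^2 + z - 2))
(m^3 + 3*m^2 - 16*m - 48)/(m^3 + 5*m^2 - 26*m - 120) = (m^2 - m - 12)/(m^2 + m - 30)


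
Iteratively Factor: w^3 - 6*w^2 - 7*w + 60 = (w - 5)*(w^2 - w - 12) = (w - 5)*(w - 4)*(w + 3)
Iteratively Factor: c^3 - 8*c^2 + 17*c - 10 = (c - 1)*(c^2 - 7*c + 10) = (c - 5)*(c - 1)*(c - 2)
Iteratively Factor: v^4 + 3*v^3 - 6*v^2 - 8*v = (v + 4)*(v^3 - v^2 - 2*v) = v*(v + 4)*(v^2 - v - 2) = v*(v + 1)*(v + 4)*(v - 2)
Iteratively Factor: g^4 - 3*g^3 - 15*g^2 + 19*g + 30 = (g + 3)*(g^3 - 6*g^2 + 3*g + 10) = (g - 2)*(g + 3)*(g^2 - 4*g - 5) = (g - 2)*(g + 1)*(g + 3)*(g - 5)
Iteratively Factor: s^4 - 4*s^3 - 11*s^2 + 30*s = (s - 2)*(s^3 - 2*s^2 - 15*s) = (s - 2)*(s + 3)*(s^2 - 5*s) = s*(s - 2)*(s + 3)*(s - 5)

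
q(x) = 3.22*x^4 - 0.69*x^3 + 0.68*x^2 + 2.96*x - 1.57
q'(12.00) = 21977.84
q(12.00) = 65709.47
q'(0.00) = 2.96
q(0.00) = -1.57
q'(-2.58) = -235.52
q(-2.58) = 149.84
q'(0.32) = 3.61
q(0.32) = -0.54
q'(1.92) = 89.10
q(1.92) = 45.49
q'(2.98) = 329.48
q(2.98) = 248.96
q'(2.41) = 174.50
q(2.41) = 108.48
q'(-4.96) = -1626.38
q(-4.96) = 2033.54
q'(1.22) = 24.93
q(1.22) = 8.93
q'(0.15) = 3.16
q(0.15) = -1.11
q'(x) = 12.88*x^3 - 2.07*x^2 + 1.36*x + 2.96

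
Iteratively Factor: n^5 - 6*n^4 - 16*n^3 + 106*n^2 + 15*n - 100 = (n + 4)*(n^4 - 10*n^3 + 24*n^2 + 10*n - 25) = (n + 1)*(n + 4)*(n^3 - 11*n^2 + 35*n - 25) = (n - 5)*(n + 1)*(n + 4)*(n^2 - 6*n + 5) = (n - 5)^2*(n + 1)*(n + 4)*(n - 1)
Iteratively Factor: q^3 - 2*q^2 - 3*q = (q - 3)*(q^2 + q) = q*(q - 3)*(q + 1)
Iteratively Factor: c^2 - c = (c)*(c - 1)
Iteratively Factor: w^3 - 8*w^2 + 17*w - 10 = (w - 5)*(w^2 - 3*w + 2) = (w - 5)*(w - 2)*(w - 1)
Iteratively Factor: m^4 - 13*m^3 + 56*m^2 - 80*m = (m - 4)*(m^3 - 9*m^2 + 20*m) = (m - 4)^2*(m^2 - 5*m) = m*(m - 4)^2*(m - 5)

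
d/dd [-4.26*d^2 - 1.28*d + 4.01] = -8.52*d - 1.28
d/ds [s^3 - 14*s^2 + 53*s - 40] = 3*s^2 - 28*s + 53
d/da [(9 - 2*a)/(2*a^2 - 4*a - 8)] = (-a^2 + 2*a + (a - 1)*(2*a - 9) + 4)/(-a^2 + 2*a + 4)^2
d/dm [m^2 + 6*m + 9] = 2*m + 6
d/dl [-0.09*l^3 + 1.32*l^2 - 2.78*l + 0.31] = -0.27*l^2 + 2.64*l - 2.78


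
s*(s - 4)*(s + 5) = s^3 + s^2 - 20*s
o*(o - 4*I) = o^2 - 4*I*o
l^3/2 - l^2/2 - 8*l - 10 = (l/2 + 1)*(l - 5)*(l + 2)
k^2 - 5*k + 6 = (k - 3)*(k - 2)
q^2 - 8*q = q*(q - 8)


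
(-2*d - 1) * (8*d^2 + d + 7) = -16*d^3 - 10*d^2 - 15*d - 7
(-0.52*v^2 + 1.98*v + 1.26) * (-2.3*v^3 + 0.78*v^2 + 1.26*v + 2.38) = 1.196*v^5 - 4.9596*v^4 - 2.0088*v^3 + 2.24*v^2 + 6.3*v + 2.9988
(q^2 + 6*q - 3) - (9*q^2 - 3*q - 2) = -8*q^2 + 9*q - 1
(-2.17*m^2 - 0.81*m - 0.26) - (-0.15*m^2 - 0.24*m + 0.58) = -2.02*m^2 - 0.57*m - 0.84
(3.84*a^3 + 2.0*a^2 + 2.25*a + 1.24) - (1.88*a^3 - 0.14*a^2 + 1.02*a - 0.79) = 1.96*a^3 + 2.14*a^2 + 1.23*a + 2.03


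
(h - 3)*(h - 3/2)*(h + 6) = h^3 + 3*h^2/2 - 45*h/2 + 27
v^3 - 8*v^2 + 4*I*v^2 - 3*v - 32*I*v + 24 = (v - 8)*(v + I)*(v + 3*I)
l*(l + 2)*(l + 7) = l^3 + 9*l^2 + 14*l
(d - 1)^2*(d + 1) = d^3 - d^2 - d + 1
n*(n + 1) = n^2 + n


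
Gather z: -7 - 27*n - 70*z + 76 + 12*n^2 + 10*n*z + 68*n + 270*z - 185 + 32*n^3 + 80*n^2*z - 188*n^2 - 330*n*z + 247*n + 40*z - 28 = 32*n^3 - 176*n^2 + 288*n + z*(80*n^2 - 320*n + 240) - 144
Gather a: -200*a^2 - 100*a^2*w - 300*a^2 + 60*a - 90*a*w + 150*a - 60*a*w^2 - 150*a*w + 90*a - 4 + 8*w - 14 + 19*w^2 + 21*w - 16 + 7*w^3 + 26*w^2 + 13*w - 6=a^2*(-100*w - 500) + a*(-60*w^2 - 240*w + 300) + 7*w^3 + 45*w^2 + 42*w - 40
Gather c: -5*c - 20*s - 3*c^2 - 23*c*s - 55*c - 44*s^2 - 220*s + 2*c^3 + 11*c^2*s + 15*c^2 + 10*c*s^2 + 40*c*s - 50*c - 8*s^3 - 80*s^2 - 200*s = 2*c^3 + c^2*(11*s + 12) + c*(10*s^2 + 17*s - 110) - 8*s^3 - 124*s^2 - 440*s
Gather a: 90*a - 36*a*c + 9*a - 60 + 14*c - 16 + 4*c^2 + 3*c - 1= a*(99 - 36*c) + 4*c^2 + 17*c - 77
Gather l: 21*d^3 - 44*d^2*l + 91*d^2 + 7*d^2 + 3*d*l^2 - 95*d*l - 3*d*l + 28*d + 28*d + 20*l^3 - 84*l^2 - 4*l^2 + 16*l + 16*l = 21*d^3 + 98*d^2 + 56*d + 20*l^3 + l^2*(3*d - 88) + l*(-44*d^2 - 98*d + 32)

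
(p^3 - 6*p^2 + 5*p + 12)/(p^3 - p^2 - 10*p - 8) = (p - 3)/(p + 2)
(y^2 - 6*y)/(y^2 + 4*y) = (y - 6)/(y + 4)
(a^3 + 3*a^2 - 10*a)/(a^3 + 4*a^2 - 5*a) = (a - 2)/(a - 1)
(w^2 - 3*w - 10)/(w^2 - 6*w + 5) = (w + 2)/(w - 1)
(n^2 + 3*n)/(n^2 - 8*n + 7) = n*(n + 3)/(n^2 - 8*n + 7)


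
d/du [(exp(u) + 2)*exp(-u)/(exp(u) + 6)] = (-exp(2*u) - 4*exp(u) - 12)*exp(-u)/(exp(2*u) + 12*exp(u) + 36)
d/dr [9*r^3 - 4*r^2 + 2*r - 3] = 27*r^2 - 8*r + 2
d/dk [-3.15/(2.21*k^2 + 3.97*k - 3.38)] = (13.923*k + 12.5055)/(2.21*k^2 + 3.97*k - 3.38)^2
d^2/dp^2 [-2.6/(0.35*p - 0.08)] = -0.637/(0.35*p - 0.08)^3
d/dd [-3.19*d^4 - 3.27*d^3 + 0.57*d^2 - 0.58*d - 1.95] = -12.76*d^3 - 9.81*d^2 + 1.14*d - 0.58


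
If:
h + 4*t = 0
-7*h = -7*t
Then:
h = 0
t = 0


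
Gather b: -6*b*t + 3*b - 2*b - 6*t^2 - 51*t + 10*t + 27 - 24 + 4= b*(1 - 6*t) - 6*t^2 - 41*t + 7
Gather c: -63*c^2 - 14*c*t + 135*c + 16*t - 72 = -63*c^2 + c*(135 - 14*t) + 16*t - 72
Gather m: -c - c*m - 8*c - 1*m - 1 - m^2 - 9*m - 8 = -9*c - m^2 + m*(-c - 10) - 9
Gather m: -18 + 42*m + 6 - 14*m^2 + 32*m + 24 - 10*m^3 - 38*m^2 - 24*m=-10*m^3 - 52*m^2 + 50*m + 12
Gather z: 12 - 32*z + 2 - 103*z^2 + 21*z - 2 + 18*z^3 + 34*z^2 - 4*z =18*z^3 - 69*z^2 - 15*z + 12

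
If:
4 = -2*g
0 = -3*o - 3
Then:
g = -2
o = -1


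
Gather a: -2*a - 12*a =-14*a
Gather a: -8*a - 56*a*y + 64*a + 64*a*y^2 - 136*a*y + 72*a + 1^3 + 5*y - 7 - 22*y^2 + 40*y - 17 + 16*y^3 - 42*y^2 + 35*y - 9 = a*(64*y^2 - 192*y + 128) + 16*y^3 - 64*y^2 + 80*y - 32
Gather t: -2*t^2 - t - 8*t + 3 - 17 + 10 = -2*t^2 - 9*t - 4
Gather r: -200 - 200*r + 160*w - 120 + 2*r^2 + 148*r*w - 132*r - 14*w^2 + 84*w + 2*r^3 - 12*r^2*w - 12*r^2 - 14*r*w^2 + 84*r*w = 2*r^3 + r^2*(-12*w - 10) + r*(-14*w^2 + 232*w - 332) - 14*w^2 + 244*w - 320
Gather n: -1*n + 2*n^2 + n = 2*n^2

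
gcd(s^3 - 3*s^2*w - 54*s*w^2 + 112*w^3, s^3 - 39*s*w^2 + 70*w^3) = s^2 + 5*s*w - 14*w^2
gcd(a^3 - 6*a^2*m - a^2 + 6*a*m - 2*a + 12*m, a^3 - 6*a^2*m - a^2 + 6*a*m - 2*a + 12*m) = a^3 - 6*a^2*m - a^2 + 6*a*m - 2*a + 12*m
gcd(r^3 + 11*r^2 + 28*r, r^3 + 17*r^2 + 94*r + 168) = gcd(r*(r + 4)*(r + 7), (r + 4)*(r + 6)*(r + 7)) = r^2 + 11*r + 28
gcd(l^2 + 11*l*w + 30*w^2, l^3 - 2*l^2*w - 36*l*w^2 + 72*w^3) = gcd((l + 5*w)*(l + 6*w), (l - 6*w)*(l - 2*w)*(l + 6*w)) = l + 6*w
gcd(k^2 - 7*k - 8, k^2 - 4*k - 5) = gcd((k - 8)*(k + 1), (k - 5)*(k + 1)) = k + 1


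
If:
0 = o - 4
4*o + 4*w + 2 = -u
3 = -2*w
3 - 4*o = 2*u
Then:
No Solution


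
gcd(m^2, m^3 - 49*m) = m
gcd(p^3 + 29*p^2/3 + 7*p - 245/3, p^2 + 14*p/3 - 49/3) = p^2 + 14*p/3 - 49/3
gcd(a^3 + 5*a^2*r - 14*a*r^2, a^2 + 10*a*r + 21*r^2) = a + 7*r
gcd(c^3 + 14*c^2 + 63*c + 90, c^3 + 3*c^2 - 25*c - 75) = c^2 + 8*c + 15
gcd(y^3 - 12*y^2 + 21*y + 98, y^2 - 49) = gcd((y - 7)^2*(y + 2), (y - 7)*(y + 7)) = y - 7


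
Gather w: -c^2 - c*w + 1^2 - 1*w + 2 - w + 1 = -c^2 + w*(-c - 2) + 4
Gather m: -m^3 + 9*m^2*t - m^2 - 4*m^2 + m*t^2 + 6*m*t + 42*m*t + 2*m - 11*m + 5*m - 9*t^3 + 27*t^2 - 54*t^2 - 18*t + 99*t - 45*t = -m^3 + m^2*(9*t - 5) + m*(t^2 + 48*t - 4) - 9*t^3 - 27*t^2 + 36*t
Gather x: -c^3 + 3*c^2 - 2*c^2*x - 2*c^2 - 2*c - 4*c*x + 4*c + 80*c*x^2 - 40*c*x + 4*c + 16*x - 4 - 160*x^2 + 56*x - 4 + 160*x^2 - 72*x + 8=-c^3 + c^2 + 80*c*x^2 + 6*c + x*(-2*c^2 - 44*c)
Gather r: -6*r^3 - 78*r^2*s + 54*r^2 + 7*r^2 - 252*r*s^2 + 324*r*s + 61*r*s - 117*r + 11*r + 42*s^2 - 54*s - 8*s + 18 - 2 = -6*r^3 + r^2*(61 - 78*s) + r*(-252*s^2 + 385*s - 106) + 42*s^2 - 62*s + 16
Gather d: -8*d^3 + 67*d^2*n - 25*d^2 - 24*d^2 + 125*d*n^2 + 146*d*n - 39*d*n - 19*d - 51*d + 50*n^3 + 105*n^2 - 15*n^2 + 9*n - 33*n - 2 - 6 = -8*d^3 + d^2*(67*n - 49) + d*(125*n^2 + 107*n - 70) + 50*n^3 + 90*n^2 - 24*n - 8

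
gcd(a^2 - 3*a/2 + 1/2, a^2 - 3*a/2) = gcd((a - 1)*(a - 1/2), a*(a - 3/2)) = 1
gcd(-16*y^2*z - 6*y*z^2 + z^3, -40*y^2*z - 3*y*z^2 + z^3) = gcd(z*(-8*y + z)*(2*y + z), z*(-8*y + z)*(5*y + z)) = 8*y*z - z^2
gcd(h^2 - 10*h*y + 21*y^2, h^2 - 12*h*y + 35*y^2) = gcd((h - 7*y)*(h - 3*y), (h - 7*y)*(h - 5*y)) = -h + 7*y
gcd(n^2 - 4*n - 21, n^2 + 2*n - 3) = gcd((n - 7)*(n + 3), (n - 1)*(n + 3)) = n + 3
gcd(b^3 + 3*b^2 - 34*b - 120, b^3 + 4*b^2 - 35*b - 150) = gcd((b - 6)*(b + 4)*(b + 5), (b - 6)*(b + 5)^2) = b^2 - b - 30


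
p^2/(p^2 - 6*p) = p/(p - 6)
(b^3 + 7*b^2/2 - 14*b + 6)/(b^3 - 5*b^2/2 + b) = (b + 6)/b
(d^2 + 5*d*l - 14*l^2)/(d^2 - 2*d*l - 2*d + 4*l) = (d + 7*l)/(d - 2)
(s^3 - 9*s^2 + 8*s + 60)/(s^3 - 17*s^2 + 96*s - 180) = (s + 2)/(s - 6)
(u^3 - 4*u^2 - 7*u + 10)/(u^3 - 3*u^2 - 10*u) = (u - 1)/u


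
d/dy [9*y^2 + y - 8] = 18*y + 1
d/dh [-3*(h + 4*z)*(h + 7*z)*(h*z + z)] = 3*z*(-3*h^2 - 22*h*z - 2*h - 28*z^2 - 11*z)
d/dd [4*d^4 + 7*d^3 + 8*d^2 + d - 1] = 16*d^3 + 21*d^2 + 16*d + 1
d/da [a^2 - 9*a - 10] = 2*a - 9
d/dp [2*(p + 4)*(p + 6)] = 4*p + 20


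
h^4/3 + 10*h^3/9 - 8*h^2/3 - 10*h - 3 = (h/3 + 1)*(h - 3)*(h + 1/3)*(h + 3)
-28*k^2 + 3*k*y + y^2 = (-4*k + y)*(7*k + y)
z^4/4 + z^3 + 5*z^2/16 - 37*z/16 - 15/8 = (z/2 + 1/2)*(z/2 + 1)*(z - 3/2)*(z + 5/2)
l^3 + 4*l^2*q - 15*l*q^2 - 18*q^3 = (l - 3*q)*(l + q)*(l + 6*q)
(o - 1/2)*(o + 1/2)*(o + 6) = o^3 + 6*o^2 - o/4 - 3/2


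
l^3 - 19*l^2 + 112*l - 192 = (l - 8)^2*(l - 3)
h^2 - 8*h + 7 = (h - 7)*(h - 1)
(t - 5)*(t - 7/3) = t^2 - 22*t/3 + 35/3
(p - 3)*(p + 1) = p^2 - 2*p - 3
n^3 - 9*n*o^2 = n*(n - 3*o)*(n + 3*o)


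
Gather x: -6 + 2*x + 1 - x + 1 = x - 4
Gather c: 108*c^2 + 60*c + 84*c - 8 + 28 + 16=108*c^2 + 144*c + 36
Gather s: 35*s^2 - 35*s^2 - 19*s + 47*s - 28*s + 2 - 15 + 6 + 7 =0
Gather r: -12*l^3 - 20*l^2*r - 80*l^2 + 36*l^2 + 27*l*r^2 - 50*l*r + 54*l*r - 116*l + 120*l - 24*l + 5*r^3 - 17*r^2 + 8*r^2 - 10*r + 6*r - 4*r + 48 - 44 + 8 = -12*l^3 - 44*l^2 - 20*l + 5*r^3 + r^2*(27*l - 9) + r*(-20*l^2 + 4*l - 8) + 12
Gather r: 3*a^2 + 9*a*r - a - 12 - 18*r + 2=3*a^2 - a + r*(9*a - 18) - 10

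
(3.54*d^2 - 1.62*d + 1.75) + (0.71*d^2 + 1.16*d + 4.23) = 4.25*d^2 - 0.46*d + 5.98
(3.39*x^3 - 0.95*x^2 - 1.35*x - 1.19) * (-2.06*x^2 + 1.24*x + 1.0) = -6.9834*x^5 + 6.1606*x^4 + 4.993*x^3 - 0.1726*x^2 - 2.8256*x - 1.19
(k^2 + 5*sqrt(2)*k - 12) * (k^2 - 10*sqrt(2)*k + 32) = k^4 - 5*sqrt(2)*k^3 - 80*k^2 + 280*sqrt(2)*k - 384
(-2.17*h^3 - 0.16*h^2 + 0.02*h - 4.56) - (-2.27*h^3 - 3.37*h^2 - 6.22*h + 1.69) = 0.1*h^3 + 3.21*h^2 + 6.24*h - 6.25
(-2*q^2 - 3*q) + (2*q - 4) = -2*q^2 - q - 4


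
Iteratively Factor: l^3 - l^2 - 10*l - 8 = (l + 1)*(l^2 - 2*l - 8) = (l + 1)*(l + 2)*(l - 4)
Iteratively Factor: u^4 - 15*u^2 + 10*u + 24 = (u + 4)*(u^3 - 4*u^2 + u + 6) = (u - 2)*(u + 4)*(u^2 - 2*u - 3) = (u - 2)*(u + 1)*(u + 4)*(u - 3)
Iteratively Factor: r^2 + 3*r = (r)*(r + 3)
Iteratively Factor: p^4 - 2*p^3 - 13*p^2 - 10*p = (p)*(p^3 - 2*p^2 - 13*p - 10) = p*(p + 1)*(p^2 - 3*p - 10) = p*(p + 1)*(p + 2)*(p - 5)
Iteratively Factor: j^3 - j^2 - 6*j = (j + 2)*(j^2 - 3*j) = j*(j + 2)*(j - 3)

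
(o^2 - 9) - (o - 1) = o^2 - o - 8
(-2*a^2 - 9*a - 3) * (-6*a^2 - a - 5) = 12*a^4 + 56*a^3 + 37*a^2 + 48*a + 15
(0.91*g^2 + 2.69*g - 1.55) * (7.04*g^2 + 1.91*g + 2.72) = 6.4064*g^4 + 20.6757*g^3 - 3.2989*g^2 + 4.3563*g - 4.216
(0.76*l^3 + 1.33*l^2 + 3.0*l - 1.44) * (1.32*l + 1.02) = 1.0032*l^4 + 2.5308*l^3 + 5.3166*l^2 + 1.1592*l - 1.4688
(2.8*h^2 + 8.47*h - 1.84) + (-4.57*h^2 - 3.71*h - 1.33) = -1.77*h^2 + 4.76*h - 3.17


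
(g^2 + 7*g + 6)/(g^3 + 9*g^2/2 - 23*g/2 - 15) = 2/(2*g - 5)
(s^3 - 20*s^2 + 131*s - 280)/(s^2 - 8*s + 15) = (s^2 - 15*s + 56)/(s - 3)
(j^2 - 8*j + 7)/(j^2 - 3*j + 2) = (j - 7)/(j - 2)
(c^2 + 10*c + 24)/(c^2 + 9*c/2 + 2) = 2*(c + 6)/(2*c + 1)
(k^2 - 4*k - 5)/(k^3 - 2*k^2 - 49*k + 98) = (k^2 - 4*k - 5)/(k^3 - 2*k^2 - 49*k + 98)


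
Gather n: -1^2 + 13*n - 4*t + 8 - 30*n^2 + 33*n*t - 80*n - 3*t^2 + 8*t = -30*n^2 + n*(33*t - 67) - 3*t^2 + 4*t + 7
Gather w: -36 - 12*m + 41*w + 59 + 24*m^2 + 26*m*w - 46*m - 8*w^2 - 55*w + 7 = 24*m^2 - 58*m - 8*w^2 + w*(26*m - 14) + 30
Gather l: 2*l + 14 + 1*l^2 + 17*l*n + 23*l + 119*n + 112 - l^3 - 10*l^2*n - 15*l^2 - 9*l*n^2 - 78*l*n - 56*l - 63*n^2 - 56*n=-l^3 + l^2*(-10*n - 14) + l*(-9*n^2 - 61*n - 31) - 63*n^2 + 63*n + 126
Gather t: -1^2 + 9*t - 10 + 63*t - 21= 72*t - 32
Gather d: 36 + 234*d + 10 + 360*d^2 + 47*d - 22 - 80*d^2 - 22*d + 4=280*d^2 + 259*d + 28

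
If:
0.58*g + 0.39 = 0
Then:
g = -0.67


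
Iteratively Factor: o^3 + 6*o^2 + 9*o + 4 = (o + 1)*(o^2 + 5*o + 4) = (o + 1)*(o + 4)*(o + 1)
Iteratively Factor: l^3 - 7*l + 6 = (l + 3)*(l^2 - 3*l + 2) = (l - 2)*(l + 3)*(l - 1)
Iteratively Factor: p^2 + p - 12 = (p - 3)*(p + 4)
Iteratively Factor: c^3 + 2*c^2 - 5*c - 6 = (c + 3)*(c^2 - c - 2) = (c + 1)*(c + 3)*(c - 2)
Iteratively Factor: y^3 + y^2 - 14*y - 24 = (y - 4)*(y^2 + 5*y + 6) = (y - 4)*(y + 2)*(y + 3)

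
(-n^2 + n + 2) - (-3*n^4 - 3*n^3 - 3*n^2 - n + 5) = 3*n^4 + 3*n^3 + 2*n^2 + 2*n - 3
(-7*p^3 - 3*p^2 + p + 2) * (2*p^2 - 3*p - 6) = -14*p^5 + 15*p^4 + 53*p^3 + 19*p^2 - 12*p - 12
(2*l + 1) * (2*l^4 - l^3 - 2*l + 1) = 4*l^5 - l^3 - 4*l^2 + 1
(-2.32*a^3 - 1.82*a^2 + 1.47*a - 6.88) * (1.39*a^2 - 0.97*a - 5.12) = -3.2248*a^5 - 0.2794*a^4 + 15.6871*a^3 - 1.6707*a^2 - 0.8528*a + 35.2256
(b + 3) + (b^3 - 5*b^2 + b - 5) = b^3 - 5*b^2 + 2*b - 2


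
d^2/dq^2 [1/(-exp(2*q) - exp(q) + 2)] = (-2*(2*exp(q) + 1)^2*exp(q) + (4*exp(q) + 1)*(exp(2*q) + exp(q) - 2))*exp(q)/(exp(2*q) + exp(q) - 2)^3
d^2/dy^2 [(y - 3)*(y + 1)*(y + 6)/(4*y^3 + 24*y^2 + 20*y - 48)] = (-y^6 - 30*y^5 - 183*y^4 - 508*y^3 - 1305*y^2 - 2538*y - 1035)/(y^9 + 18*y^8 + 123*y^7 + 360*y^6 + 183*y^5 - 1206*y^4 - 1603*y^3 + 1692*y^2 + 2160*y - 1728)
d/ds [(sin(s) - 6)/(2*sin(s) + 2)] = 7*cos(s)/(2*(sin(s) + 1)^2)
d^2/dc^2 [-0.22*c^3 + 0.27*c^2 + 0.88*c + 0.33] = 0.54 - 1.32*c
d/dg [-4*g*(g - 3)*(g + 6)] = -12*g^2 - 24*g + 72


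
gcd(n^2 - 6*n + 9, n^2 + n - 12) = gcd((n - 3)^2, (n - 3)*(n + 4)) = n - 3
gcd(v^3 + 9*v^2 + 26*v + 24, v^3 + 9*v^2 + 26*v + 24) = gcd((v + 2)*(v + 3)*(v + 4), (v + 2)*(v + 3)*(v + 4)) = v^3 + 9*v^2 + 26*v + 24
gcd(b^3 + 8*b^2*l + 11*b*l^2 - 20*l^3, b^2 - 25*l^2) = b + 5*l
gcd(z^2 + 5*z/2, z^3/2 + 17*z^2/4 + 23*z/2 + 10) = z + 5/2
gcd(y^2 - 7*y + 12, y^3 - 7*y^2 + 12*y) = y^2 - 7*y + 12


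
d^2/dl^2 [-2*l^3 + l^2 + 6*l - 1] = 2 - 12*l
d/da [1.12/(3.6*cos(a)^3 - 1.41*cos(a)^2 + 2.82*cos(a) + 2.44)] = (12.096*cos(a)^2 - 3.1584*cos(a) + 3.1584)*sin(a)/(3.6*cos(a)^3 - 1.41*cos(a)^2 + 2.82*cos(a) + 2.44)^2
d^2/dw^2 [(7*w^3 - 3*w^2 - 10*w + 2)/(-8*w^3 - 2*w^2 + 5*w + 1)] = 2*(304*w^6 + 1080*w^5 - 264*w^4 + 193*w^3 + 609*w^2 + 51*w - 101)/(512*w^9 + 384*w^8 - 864*w^7 - 664*w^6 + 444*w^5 + 378*w^4 - 41*w^3 - 69*w^2 - 15*w - 1)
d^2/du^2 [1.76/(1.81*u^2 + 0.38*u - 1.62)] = (-11.531872*u^2 - 2.421056*u + 1.76*(3.62*u + 0.38)*(7.24*u + 0.76) + 10.321344)/(1.81*u^2 + 0.38*u - 1.62)^3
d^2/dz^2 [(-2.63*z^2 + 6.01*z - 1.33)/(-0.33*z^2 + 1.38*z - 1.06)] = (1.086426*z^3 - 4.65082199999999*z^2 + 8.979696*z - 7.537484)/(0.035937*z^6 - 0.450846*z^5 + 2.231658*z^4 - 5.524416*z^3 + 7.168356*z^2 - 4.651704*z + 1.191016)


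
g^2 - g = g*(g - 1)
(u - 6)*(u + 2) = u^2 - 4*u - 12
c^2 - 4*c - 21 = (c - 7)*(c + 3)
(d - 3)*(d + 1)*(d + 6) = d^3 + 4*d^2 - 15*d - 18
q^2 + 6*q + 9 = (q + 3)^2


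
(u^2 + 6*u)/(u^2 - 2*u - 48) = u/(u - 8)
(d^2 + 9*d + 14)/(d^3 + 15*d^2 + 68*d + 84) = 1/(d + 6)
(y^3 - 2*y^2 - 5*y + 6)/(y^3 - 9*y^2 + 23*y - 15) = (y + 2)/(y - 5)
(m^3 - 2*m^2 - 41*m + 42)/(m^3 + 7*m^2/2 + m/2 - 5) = 2*(m^2 - m - 42)/(2*m^2 + 9*m + 10)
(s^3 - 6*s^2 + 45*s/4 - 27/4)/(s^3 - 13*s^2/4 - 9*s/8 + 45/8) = 2*(2*s - 3)/(4*s + 5)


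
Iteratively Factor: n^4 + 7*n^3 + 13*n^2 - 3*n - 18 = (n - 1)*(n^3 + 8*n^2 + 21*n + 18) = (n - 1)*(n + 3)*(n^2 + 5*n + 6) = (n - 1)*(n + 2)*(n + 3)*(n + 3)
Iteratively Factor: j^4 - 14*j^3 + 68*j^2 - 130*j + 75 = (j - 5)*(j^3 - 9*j^2 + 23*j - 15) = (j - 5)*(j - 3)*(j^2 - 6*j + 5) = (j - 5)^2*(j - 3)*(j - 1)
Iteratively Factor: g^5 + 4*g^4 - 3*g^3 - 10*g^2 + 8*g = (g + 2)*(g^4 + 2*g^3 - 7*g^2 + 4*g) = (g - 1)*(g + 2)*(g^3 + 3*g^2 - 4*g) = (g - 1)^2*(g + 2)*(g^2 + 4*g) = (g - 1)^2*(g + 2)*(g + 4)*(g)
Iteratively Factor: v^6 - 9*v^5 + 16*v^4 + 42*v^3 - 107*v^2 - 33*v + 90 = (v + 1)*(v^5 - 10*v^4 + 26*v^3 + 16*v^2 - 123*v + 90) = (v - 1)*(v + 1)*(v^4 - 9*v^3 + 17*v^2 + 33*v - 90) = (v - 3)*(v - 1)*(v + 1)*(v^3 - 6*v^2 - v + 30) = (v - 3)*(v - 1)*(v + 1)*(v + 2)*(v^2 - 8*v + 15) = (v - 3)^2*(v - 1)*(v + 1)*(v + 2)*(v - 5)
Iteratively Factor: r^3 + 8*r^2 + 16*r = (r + 4)*(r^2 + 4*r) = r*(r + 4)*(r + 4)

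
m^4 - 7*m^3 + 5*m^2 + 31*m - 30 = (m - 5)*(m - 3)*(m - 1)*(m + 2)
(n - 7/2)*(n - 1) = n^2 - 9*n/2 + 7/2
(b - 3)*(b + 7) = b^2 + 4*b - 21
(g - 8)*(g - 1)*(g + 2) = g^3 - 7*g^2 - 10*g + 16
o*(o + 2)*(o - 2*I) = o^3 + 2*o^2 - 2*I*o^2 - 4*I*o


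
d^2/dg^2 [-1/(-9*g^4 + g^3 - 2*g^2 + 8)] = 2*(g^2*(36*g^2 - 3*g + 4)^2 + (-54*g^2 + 3*g - 2)*(9*g^4 - g^3 + 2*g^2 - 8))/(9*g^4 - g^3 + 2*g^2 - 8)^3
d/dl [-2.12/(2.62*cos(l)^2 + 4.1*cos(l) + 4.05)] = -(11.1088*cos(l) + 8.692)*sin(l)/(2.62*cos(l)^2 + 4.1*cos(l) + 4.05)^2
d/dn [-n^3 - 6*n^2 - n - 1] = -3*n^2 - 12*n - 1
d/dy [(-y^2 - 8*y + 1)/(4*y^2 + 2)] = (8*y^2 - 3*y - 4)/(4*y^4 + 4*y^2 + 1)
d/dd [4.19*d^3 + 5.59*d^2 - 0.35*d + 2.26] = 12.57*d^2 + 11.18*d - 0.35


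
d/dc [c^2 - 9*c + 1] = 2*c - 9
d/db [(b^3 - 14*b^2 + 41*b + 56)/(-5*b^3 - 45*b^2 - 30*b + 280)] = (-23*b^4 + 70*b^3 + 789*b^2 - 560*b + 2632)/(5*(b^6 + 18*b^5 + 93*b^4 - 4*b^3 - 972*b^2 - 672*b + 3136))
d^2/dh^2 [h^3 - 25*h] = 6*h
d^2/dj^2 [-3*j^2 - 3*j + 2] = -6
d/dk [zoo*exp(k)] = zoo*exp(k)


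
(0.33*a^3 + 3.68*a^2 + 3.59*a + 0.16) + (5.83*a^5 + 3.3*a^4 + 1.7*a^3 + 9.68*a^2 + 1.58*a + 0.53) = 5.83*a^5 + 3.3*a^4 + 2.03*a^3 + 13.36*a^2 + 5.17*a + 0.69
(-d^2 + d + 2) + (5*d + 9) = -d^2 + 6*d + 11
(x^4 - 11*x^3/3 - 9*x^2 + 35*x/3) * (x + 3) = x^5 - 2*x^4/3 - 20*x^3 - 46*x^2/3 + 35*x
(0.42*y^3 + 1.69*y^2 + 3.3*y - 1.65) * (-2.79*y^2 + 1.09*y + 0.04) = -1.1718*y^5 - 4.2573*y^4 - 7.3481*y^3 + 8.2681*y^2 - 1.6665*y - 0.066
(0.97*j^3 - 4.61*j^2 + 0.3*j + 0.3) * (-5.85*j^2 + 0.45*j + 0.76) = -5.6745*j^5 + 27.405*j^4 - 3.0923*j^3 - 5.1236*j^2 + 0.363*j + 0.228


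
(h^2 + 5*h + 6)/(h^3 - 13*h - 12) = (h + 2)/(h^2 - 3*h - 4)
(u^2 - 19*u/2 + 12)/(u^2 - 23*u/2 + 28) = (2*u - 3)/(2*u - 7)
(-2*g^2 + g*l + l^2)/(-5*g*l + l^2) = (2*g^2 - g*l - l^2)/(l*(5*g - l))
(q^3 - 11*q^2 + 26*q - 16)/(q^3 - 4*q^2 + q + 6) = (q^2 - 9*q + 8)/(q^2 - 2*q - 3)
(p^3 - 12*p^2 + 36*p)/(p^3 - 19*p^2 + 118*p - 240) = p*(p - 6)/(p^2 - 13*p + 40)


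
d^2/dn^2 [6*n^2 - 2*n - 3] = 12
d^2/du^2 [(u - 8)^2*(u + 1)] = 6*u - 30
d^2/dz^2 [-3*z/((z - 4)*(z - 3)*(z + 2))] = 18*(-z^5 + 5*z^4 - 9*z^3 + 48*z^2 - 120*z - 16)/(z^9 - 15*z^8 + 69*z^7 + 7*z^6 - 858*z^5 + 1452*z^4 + 3160*z^3 - 8352*z^2 - 3456*z + 13824)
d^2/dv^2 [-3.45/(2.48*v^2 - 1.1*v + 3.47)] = (42.43776*v^2 - 18.8232*v - 3.45*(4.96*v - 1.1)*(9.92*v - 2.2) + 59.37864)/(2.48*v^2 - 1.1*v + 3.47)^3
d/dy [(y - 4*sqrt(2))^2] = 2*y - 8*sqrt(2)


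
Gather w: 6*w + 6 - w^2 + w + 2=-w^2 + 7*w + 8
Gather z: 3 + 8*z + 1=8*z + 4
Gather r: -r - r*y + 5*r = r*(4 - y)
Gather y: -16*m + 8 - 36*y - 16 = -16*m - 36*y - 8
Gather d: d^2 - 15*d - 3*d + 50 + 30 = d^2 - 18*d + 80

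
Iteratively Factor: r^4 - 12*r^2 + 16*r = (r)*(r^3 - 12*r + 16) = r*(r - 2)*(r^2 + 2*r - 8) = r*(r - 2)*(r + 4)*(r - 2)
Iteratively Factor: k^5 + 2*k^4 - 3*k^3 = (k)*(k^4 + 2*k^3 - 3*k^2) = k*(k + 3)*(k^3 - k^2) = k^2*(k + 3)*(k^2 - k) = k^2*(k - 1)*(k + 3)*(k)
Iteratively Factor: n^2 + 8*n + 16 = (n + 4)*(n + 4)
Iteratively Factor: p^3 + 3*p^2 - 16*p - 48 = (p - 4)*(p^2 + 7*p + 12) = (p - 4)*(p + 3)*(p + 4)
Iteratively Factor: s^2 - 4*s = (s)*(s - 4)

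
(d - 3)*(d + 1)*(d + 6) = d^3 + 4*d^2 - 15*d - 18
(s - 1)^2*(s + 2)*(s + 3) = s^4 + 3*s^3 - 3*s^2 - 7*s + 6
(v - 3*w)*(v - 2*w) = v^2 - 5*v*w + 6*w^2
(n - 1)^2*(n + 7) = n^3 + 5*n^2 - 13*n + 7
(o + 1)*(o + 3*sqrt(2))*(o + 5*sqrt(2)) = o^3 + o^2 + 8*sqrt(2)*o^2 + 8*sqrt(2)*o + 30*o + 30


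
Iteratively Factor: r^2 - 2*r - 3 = (r - 3)*(r + 1)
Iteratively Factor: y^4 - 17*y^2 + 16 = (y + 4)*(y^3 - 4*y^2 - y + 4) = (y - 4)*(y + 4)*(y^2 - 1) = (y - 4)*(y - 1)*(y + 4)*(y + 1)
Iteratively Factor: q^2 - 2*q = (q - 2)*(q)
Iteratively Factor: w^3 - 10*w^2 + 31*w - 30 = (w - 2)*(w^2 - 8*w + 15) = (w - 3)*(w - 2)*(w - 5)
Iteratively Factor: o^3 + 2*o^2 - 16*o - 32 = (o - 4)*(o^2 + 6*o + 8) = (o - 4)*(o + 4)*(o + 2)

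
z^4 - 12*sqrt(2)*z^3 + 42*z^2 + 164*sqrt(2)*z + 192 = (z - 8*sqrt(2))*(z - 6*sqrt(2))*(z + sqrt(2))^2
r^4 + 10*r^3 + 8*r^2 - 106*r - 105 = (r - 3)*(r + 1)*(r + 5)*(r + 7)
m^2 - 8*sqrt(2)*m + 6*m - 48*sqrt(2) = (m + 6)*(m - 8*sqrt(2))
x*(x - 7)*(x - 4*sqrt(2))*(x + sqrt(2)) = x^4 - 7*x^3 - 3*sqrt(2)*x^3 - 8*x^2 + 21*sqrt(2)*x^2 + 56*x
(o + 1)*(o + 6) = o^2 + 7*o + 6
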